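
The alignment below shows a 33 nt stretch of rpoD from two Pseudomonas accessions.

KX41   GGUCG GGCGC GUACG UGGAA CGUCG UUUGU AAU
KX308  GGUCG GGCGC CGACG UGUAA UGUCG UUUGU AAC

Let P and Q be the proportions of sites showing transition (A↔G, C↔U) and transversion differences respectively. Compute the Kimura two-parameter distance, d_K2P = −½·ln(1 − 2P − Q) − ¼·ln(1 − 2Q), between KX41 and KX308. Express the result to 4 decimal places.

Mismatches occur at site 11 (G/C, transversion), site 12 (U/G, transversion), site 18 (G/U, transversion), site 21 (C/U, transition), site 33 (U/C, transition).
Of the 5 differences, 2 transitions and 3 transversions over 33 sites: P = 2/33 = 0.060606, Q = 3/33 = 0.090909.
d = −0.5·ln(0.787879) − 0.25·ln(0.818182) = −0.5·(-0.238411) − 0.25·(-0.200670) = 0.1694.

0.1694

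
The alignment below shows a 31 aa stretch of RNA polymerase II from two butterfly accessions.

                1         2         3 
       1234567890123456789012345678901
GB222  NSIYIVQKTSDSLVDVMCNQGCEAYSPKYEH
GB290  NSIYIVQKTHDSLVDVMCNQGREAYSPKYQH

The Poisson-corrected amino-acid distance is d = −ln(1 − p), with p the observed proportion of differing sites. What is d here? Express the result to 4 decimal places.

0.1018

The sequences differ at positions 10 (S/H), 22 (C/R), 30 (E/Q).
p = 3/31 = 0.096774.
d = −ln(1 − 0.096774) = −ln(0.903226) = 0.1018.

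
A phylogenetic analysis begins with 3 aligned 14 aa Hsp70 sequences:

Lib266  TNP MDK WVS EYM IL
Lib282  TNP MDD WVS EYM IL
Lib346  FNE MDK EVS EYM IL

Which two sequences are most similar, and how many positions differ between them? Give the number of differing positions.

Pairwise Hamming distances:
  Lib266 vs Lib282: 1
  Lib266 vs Lib346: 3
  Lib282 vs Lib346: 4
The smallest is 1, between Lib266 and Lib282.

1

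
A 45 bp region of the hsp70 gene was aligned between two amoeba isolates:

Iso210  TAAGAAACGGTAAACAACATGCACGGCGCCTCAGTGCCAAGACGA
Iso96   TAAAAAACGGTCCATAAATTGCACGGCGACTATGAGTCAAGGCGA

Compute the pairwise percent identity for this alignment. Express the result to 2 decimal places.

73.33%

Mismatches occur at site 4 (G↔A), site 12 (A↔C), site 13 (A↔C), site 15 (C↔T), site 18 (C↔A), site 19 (A↔T), site 29 (C↔A), site 32 (C↔A), site 33 (A↔T), site 35 (T↔A), site 37 (C↔T), site 42 (A↔G).
33 of the 45 sites match, so the percent identity is 33/45 × 100 = 73.33%.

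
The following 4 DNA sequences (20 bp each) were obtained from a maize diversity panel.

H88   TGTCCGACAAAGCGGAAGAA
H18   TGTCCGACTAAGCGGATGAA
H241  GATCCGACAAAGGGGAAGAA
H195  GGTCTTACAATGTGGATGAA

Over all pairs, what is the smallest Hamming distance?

2

Pairwise Hamming distances:
  H88 vs H18: 2
  H88 vs H241: 3
  H88 vs H195: 6
  H18 vs H241: 5
  H18 vs H195: 6
  H241 vs H195: 6
The smallest is 2, between H88 and H18.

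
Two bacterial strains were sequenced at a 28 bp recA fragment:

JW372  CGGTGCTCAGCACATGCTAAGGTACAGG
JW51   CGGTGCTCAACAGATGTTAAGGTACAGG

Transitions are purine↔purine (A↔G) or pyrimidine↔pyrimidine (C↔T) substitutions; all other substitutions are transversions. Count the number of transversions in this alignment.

The sequences differ at positions 10 (G/A, transition), 13 (C/G, transversion), 17 (C/T, transition).
Of the 3 differences, 2 transitions and 1 transversion, so the answer is 1.

1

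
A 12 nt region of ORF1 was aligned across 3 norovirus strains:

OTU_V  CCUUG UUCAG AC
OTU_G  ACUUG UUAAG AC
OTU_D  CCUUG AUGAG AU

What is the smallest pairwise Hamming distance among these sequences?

Pairwise Hamming distances:
  OTU_V vs OTU_G: 2
  OTU_V vs OTU_D: 3
  OTU_G vs OTU_D: 4
The smallest is 2, between OTU_V and OTU_G.

2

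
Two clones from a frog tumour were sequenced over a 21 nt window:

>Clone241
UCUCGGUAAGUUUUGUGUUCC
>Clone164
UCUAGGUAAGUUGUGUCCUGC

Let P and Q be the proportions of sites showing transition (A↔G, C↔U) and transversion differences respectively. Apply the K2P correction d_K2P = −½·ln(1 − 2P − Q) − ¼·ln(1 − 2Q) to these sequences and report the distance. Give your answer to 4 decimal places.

0.2881

Mismatches occur at site 4 (C→A, transversion), site 13 (U→G, transversion), site 17 (G→C, transversion), site 18 (U→C, transition), site 20 (C→G, transversion).
Of the 5 differences, 1 transition and 4 transversions over 21 sites: P = 1/21 = 0.047619, Q = 4/21 = 0.190476.
d = −0.5·ln(0.714286) − 0.25·ln(0.619048) = −0.5·(-0.336472) − 0.25·(-0.479572) = 0.2881.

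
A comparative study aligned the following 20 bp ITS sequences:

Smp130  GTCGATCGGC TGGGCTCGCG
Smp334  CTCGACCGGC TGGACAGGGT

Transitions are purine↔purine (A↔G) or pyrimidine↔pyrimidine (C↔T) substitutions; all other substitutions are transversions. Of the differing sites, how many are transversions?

The sequences differ at positions 1 (G/C, transversion), 6 (T/C, transition), 14 (G/A, transition), 16 (T/A, transversion), 17 (C/G, transversion), 19 (C/G, transversion), 20 (G/T, transversion).
Of the 7 differences, 2 transitions and 5 transversions, so the answer is 5.

5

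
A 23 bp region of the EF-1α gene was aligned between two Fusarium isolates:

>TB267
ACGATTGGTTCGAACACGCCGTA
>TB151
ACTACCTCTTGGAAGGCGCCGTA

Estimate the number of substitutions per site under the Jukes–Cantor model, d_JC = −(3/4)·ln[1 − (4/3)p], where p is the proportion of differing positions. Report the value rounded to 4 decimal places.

0.4674

Mismatches occur at site 3 (G↔T), site 5 (T↔C), site 6 (T↔C), site 7 (G↔T), site 8 (G↔C), site 11 (C↔G), site 15 (C↔G), site 16 (A↔G).
p = 8/23 = 0.347826.
d = −0.75 · ln(1 − (4/3)·0.347826) = −0.75 · ln(0.536232) = −0.75 · (-0.623188) = 0.4674.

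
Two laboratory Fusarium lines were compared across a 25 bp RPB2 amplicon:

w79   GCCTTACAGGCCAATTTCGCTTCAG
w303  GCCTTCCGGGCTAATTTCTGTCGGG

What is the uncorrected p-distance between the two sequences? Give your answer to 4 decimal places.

0.3200

The sequences differ at positions 6 (A/C), 8 (A/G), 12 (C/T), 19 (G/T), 20 (C/G), 22 (T/C), 23 (C/G), 24 (A/G).
There are 8 differences over 25 sites, so p = 8/25 = 0.3200.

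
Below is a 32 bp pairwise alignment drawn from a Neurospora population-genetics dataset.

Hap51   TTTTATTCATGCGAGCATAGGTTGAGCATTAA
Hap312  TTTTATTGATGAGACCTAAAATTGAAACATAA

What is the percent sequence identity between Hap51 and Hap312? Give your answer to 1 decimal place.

The sequences differ at positions 8 (C/G), 12 (C/A), 15 (G/C), 17 (A/T), 18 (T/A), 20 (G/A), 21 (G/A), 26 (G/A), 27 (C/A), 28 (A/C), 29 (T/A).
21 of the 32 sites match, so the percent identity is 21/32 × 100 = 65.6%.

65.6%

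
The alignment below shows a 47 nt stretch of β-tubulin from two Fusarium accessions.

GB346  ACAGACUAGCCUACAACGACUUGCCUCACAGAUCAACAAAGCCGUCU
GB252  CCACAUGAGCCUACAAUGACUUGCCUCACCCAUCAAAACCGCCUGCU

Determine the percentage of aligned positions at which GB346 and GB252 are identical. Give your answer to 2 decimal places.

Mismatches occur at site 1 (A↔C), site 4 (G↔C), site 6 (C↔U), site 7 (U↔G), site 17 (C↔U), site 30 (A↔C), site 31 (G↔C), site 37 (C↔A), site 39 (A↔C), site 40 (A↔C), site 44 (G↔U), site 45 (U↔G).
35 of the 47 sites match, so the percent identity is 35/47 × 100 = 74.47%.

74.47%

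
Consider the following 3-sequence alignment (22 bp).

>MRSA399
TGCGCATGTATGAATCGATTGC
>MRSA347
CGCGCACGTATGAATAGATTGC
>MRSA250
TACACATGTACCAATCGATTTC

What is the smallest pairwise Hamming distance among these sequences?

3

Pairwise Hamming distances:
  MRSA399 vs MRSA347: 3
  MRSA399 vs MRSA250: 5
  MRSA347 vs MRSA250: 8
The smallest is 3, between MRSA399 and MRSA347.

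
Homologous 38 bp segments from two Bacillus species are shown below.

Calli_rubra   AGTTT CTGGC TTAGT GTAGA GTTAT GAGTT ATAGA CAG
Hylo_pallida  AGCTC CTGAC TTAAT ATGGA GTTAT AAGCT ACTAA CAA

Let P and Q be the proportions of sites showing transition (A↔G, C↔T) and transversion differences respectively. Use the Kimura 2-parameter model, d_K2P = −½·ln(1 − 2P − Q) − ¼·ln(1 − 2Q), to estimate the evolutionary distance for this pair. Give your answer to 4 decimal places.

The sequences differ at positions 3 (T/C, transition), 5 (T/C, transition), 9 (G/A, transition), 14 (G/A, transition), 16 (G/A, transition), 18 (A/G, transition), 26 (G/A, transition), 29 (T/C, transition), 32 (T/C, transition), 33 (A/T, transversion), 34 (G/A, transition), 38 (G/A, transition).
Of the 12 differences, 11 transitions and 1 transversion over 38 sites: P = 11/38 = 0.289474, Q = 1/38 = 0.026316.
d = −0.5·ln(0.394736) − 0.25·ln(0.947368) = −0.5·(-0.929538) − 0.25·(-0.054068) = 0.4783.

0.4783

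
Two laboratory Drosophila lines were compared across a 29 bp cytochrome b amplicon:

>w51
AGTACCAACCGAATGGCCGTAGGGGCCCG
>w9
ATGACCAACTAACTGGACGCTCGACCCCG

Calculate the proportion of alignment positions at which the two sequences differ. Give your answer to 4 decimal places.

0.3793

Mismatches occur at site 2 (G↔T), site 3 (T↔G), site 10 (C↔T), site 11 (G↔A), site 13 (A↔C), site 17 (C↔A), site 20 (T↔C), site 21 (A↔T), site 22 (G↔C), site 24 (G↔A), site 25 (G↔C).
There are 11 differences over 29 sites, so p = 11/29 = 0.3793.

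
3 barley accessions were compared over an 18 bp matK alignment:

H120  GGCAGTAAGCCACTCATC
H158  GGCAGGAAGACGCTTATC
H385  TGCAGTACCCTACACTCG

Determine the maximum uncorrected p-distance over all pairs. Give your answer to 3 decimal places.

0.667

Pairwise Hamming distances:
  H120 vs H158: 4
  H120 vs H385: 8
  H158 vs H385: 12
The largest is 12 mismatches, between H158 and H385; p = 12/18 = 0.667.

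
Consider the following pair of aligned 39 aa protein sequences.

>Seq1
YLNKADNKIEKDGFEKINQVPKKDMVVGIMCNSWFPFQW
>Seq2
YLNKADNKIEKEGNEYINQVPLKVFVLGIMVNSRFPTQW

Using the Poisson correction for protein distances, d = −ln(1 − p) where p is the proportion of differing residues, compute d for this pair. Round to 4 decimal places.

Mismatches occur at site 12 (D↔E), site 14 (F↔N), site 16 (K↔Y), site 22 (K↔L), site 24 (D↔V), site 25 (M↔F), site 27 (V↔L), site 31 (C↔V), site 34 (W↔R), site 37 (F↔T).
p = 10/39 = 0.256410.
d = −ln(1 − 0.256410) = −ln(0.743590) = 0.2963.

0.2963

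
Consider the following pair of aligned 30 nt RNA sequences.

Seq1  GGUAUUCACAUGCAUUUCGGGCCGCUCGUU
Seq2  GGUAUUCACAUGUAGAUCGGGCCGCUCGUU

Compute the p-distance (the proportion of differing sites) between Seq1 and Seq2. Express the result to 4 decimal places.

0.1000

The sequences differ at positions 13 (C/U), 15 (U/G), 16 (U/A).
There are 3 differences over 30 sites, so p = 3/30 = 0.1000.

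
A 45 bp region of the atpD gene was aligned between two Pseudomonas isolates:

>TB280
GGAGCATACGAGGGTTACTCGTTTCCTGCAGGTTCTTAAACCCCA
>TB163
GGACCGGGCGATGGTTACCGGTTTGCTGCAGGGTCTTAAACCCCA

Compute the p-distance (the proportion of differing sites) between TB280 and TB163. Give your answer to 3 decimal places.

Differing sites — 4:G/C; 6:A/G; 7:T/G; 8:A/G; 12:G/T; 19:T/C; 20:C/G; 25:C/G; 33:T/G.
There are 9 differences over 45 sites, so p = 9/45 = 0.200.

0.200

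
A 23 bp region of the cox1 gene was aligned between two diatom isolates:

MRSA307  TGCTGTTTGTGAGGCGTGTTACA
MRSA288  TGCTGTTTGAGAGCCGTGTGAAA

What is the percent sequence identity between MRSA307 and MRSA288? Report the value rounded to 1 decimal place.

Differing sites — 10:T/A; 14:G/C; 20:T/G; 22:C/A.
19 of the 23 sites match, so the percent identity is 19/23 × 100 = 82.6%.

82.6%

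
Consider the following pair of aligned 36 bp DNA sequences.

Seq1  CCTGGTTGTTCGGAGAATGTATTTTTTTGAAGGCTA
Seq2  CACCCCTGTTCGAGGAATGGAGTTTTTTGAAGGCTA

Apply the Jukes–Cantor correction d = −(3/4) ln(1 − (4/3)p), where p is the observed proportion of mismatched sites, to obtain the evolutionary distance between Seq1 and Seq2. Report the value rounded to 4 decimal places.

The sequences differ at positions 2 (C/A), 3 (T/C), 4 (G/C), 5 (G/C), 6 (T/C), 13 (G/A), 14 (A/G), 20 (T/G), 22 (T/G).
p = 9/36 = 0.250000.
d = −0.75 · ln(1 − (4/3)·0.250000) = −0.75 · ln(0.666667) = −0.75 · (-0.405465) = 0.3041.

0.3041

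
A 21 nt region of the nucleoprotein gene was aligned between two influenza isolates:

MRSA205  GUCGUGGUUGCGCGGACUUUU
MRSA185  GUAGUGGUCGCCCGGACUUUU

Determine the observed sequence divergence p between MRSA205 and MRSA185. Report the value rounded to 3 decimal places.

0.143

Mismatches occur at site 3 (C↔A), site 9 (U↔C), site 12 (G↔C).
There are 3 differences over 21 sites, so p = 3/21 = 0.143.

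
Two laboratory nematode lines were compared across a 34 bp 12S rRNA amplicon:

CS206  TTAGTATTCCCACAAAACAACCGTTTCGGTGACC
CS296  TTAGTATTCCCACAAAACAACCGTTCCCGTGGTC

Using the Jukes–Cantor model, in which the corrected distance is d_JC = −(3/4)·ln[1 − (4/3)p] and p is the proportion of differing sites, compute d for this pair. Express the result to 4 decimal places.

The sequences differ at positions 26 (T/C), 28 (G/C), 32 (A/G), 33 (C/T).
p = 4/34 = 0.117647.
d = −0.75 · ln(1 − (4/3)·0.117647) = −0.75 · ln(0.843137) = −0.75 · (-0.170626) = 0.1280.

0.1280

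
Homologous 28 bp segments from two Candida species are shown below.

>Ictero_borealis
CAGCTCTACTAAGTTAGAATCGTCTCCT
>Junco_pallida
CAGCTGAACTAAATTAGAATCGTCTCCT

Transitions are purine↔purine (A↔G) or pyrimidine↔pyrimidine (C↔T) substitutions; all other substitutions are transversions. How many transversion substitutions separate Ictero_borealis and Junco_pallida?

Differing sites — 6:C/G (Tv); 7:T/A (Tv); 13:G/A (Ti).
Of the 3 differences, 1 transition and 2 transversions, so the answer is 2.

2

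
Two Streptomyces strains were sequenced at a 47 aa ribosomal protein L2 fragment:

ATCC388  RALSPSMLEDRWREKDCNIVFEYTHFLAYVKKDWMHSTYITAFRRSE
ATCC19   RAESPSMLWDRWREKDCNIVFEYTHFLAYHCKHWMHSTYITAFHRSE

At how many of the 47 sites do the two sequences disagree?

Differing sites — 3:L/E; 9:E/W; 30:V/H; 31:K/C; 33:D/H; 44:R/H.
That gives 6 mismatches out of 47 aligned sites, so the Hamming distance is 6.

6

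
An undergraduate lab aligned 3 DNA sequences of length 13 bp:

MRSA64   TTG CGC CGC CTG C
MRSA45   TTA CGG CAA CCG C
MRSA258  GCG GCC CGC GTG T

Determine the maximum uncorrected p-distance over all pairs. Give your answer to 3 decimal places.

0.846

Pairwise Hamming distances:
  MRSA64 vs MRSA45: 5
  MRSA64 vs MRSA258: 6
  MRSA45 vs MRSA258: 11
The largest is 11 mismatches, between MRSA45 and MRSA258; p = 11/13 = 0.846.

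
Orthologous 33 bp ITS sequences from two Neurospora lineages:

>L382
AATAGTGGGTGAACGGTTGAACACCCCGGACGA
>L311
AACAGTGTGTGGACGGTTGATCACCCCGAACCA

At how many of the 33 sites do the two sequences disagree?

6

The sequences differ at positions 3 (T/C), 8 (G/T), 12 (A/G), 21 (A/T), 29 (G/A), 32 (G/C).
That gives 6 mismatches out of 33 aligned sites, so the Hamming distance is 6.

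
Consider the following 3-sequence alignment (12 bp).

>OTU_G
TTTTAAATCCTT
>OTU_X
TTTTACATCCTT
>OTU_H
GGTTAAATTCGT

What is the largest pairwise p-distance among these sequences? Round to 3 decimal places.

0.417

Pairwise Hamming distances:
  OTU_G vs OTU_X: 1
  OTU_G vs OTU_H: 4
  OTU_X vs OTU_H: 5
The largest is 5 mismatches, between OTU_X and OTU_H; p = 5/12 = 0.417.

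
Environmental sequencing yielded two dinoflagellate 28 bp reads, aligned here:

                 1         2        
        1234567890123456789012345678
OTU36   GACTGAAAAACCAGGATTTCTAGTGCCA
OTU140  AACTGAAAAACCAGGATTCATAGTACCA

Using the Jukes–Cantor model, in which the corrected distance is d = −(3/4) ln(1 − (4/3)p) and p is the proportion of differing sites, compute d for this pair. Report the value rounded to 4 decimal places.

Differing sites — 1:G/A; 19:T/C; 20:C/A; 25:G/A.
p = 4/28 = 0.142857.
d = −0.75 · ln(1 − (4/3)·0.142857) = −0.75 · ln(0.809524) = −0.75 · (-0.211309) = 0.1585.

0.1585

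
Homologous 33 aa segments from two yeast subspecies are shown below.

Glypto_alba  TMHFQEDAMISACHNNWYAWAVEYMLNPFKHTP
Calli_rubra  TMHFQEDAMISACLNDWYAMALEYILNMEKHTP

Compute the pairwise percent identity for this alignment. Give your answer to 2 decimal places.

Mismatches occur at site 14 (H/L), site 16 (N/D), site 20 (W/M), site 22 (V/L), site 25 (M/I), site 28 (P/M), site 29 (F/E).
26 of the 33 sites match, so the percent identity is 26/33 × 100 = 78.79%.

78.79%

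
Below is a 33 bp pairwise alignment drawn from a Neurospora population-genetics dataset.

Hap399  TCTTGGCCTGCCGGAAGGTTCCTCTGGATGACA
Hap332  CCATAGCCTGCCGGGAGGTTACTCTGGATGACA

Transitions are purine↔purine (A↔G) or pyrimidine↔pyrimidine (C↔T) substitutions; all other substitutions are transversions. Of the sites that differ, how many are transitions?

The sequences differ at positions 1 (T/C, transition), 3 (T/A, transversion), 5 (G/A, transition), 15 (A/G, transition), 21 (C/A, transversion).
Of the 5 differences, 3 transitions and 2 transversions, so the answer is 3.

3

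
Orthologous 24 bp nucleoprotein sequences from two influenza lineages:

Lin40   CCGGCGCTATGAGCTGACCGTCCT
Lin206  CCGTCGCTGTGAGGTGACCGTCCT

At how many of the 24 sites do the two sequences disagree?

Mismatches occur at site 4 (G↔T), site 9 (A↔G), site 14 (C↔G).
That gives 3 mismatches out of 24 aligned sites, so the Hamming distance is 3.

3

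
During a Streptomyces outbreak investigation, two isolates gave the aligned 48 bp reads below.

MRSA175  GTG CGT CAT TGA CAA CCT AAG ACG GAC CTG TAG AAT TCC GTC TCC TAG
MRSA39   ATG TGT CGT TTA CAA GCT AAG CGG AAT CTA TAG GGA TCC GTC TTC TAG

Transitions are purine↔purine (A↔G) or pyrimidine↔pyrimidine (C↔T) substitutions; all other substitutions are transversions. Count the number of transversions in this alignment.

5

The sequences differ at positions 1 (G/A, transition), 4 (C/T, transition), 8 (A/G, transition), 11 (G/T, transversion), 16 (C/G, transversion), 22 (A/C, transversion), 23 (C/G, transversion), 25 (G/A, transition), 27 (C/T, transition), 30 (G/A, transition), 34 (A/G, transition), 35 (A/G, transition), 36 (T/A, transversion), 44 (C/T, transition).
Of the 14 differences, 9 transitions and 5 transversions, so the answer is 5.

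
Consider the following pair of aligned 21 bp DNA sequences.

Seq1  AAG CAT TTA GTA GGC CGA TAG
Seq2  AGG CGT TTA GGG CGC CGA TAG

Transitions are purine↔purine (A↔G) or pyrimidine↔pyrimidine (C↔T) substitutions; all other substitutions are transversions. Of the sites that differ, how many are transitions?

3

The sequences differ at positions 2 (A/G, transition), 5 (A/G, transition), 11 (T/G, transversion), 12 (A/G, transition), 13 (G/C, transversion).
Of the 5 differences, 3 transitions and 2 transversions, so the answer is 3.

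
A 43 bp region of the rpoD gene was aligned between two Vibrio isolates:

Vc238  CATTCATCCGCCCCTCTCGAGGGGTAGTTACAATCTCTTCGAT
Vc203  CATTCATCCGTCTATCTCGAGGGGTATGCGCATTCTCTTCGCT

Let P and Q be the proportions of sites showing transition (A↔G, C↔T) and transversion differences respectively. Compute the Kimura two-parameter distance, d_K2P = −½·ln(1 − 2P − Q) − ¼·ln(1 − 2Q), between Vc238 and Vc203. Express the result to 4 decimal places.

0.2462

Differing sites — 11:C/T (Ti); 13:C/T (Ti); 14:C/A (Tv); 27:G/T (Tv); 28:T/G (Tv); 29:T/C (Ti); 30:A/G (Ti); 33:A/T (Tv); 42:A/C (Tv).
Of the 9 differences, 4 transitions and 5 transversions over 43 sites: P = 4/43 = 0.093023, Q = 5/43 = 0.116279.
d = −0.5·ln(0.697675) − 0.25·ln(0.767442) = −0.5·(-0.360002) − 0.25·(-0.264692) = 0.2462.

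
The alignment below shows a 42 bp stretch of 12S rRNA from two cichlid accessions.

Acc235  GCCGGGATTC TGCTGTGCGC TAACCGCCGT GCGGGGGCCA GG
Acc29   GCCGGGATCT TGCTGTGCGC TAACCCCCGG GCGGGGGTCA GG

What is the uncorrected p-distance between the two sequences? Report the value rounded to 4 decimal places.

0.1190

Mismatches occur at site 9 (T↔C), site 10 (C↔T), site 26 (G↔C), site 30 (T↔G), site 38 (C↔T).
There are 5 differences over 42 sites, so p = 5/42 = 0.1190.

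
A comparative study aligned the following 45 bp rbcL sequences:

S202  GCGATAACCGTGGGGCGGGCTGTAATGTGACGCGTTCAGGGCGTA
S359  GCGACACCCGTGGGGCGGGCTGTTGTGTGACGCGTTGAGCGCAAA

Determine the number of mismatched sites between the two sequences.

The sequences differ at positions 5 (T/C), 7 (A/C), 24 (A/T), 25 (A/G), 37 (C/G), 40 (G/C), 43 (G/A), 44 (T/A).
That gives 8 mismatches out of 45 aligned sites, so the Hamming distance is 8.

8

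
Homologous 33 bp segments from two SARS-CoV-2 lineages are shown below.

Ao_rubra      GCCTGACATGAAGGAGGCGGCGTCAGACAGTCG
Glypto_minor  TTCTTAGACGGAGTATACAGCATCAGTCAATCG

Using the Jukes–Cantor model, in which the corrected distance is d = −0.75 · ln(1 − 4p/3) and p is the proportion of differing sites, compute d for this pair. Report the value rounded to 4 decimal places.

Mismatches occur at site 1 (G/T), site 2 (C/T), site 5 (G/T), site 7 (C/G), site 9 (T/C), site 11 (A/G), site 14 (G/T), site 16 (G/T), site 17 (G/A), site 19 (G/A), site 22 (G/A), site 27 (A/T), site 30 (G/A).
p = 13/33 = 0.393939.
d = −0.75 · ln(1 − (4/3)·0.393939) = −0.75 · ln(0.474748) = −0.75 · (-0.744971) = 0.5587.

0.5587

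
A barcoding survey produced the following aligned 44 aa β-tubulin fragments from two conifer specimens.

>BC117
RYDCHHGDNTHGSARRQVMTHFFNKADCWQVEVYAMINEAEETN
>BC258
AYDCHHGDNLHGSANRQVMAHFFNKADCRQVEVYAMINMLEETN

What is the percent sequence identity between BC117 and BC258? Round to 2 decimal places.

The sequences differ at positions 1 (R/A), 10 (T/L), 15 (R/N), 20 (T/A), 29 (W/R), 39 (E/M), 40 (A/L).
37 of the 44 sites match, so the percent identity is 37/44 × 100 = 84.09%.

84.09%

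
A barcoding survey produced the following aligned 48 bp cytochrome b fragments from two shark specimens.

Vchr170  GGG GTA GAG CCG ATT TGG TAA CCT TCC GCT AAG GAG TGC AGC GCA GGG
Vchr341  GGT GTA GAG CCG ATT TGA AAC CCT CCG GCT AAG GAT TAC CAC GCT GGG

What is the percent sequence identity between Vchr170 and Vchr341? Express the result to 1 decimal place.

Differing sites — 3:G/T; 18:G/A; 19:T/A; 21:A/C; 25:T/C; 27:C/G; 36:G/T; 38:G/A; 40:A/C; 41:G/A; 45:A/T.
37 of the 48 sites match, so the percent identity is 37/48 × 100 = 77.1%.

77.1%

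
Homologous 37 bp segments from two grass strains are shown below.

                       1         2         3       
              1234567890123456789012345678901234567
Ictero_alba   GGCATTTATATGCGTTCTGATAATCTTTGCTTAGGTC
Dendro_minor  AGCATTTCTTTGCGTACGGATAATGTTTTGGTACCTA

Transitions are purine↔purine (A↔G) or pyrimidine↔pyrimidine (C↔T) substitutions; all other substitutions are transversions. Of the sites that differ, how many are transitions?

1

Differing sites — 1:G/A (Ti); 8:A/C (Tv); 10:A/T (Tv); 16:T/A (Tv); 18:T/G (Tv); 25:C/G (Tv); 29:G/T (Tv); 30:C/G (Tv); 31:T/G (Tv); 34:G/C (Tv); 35:G/C (Tv); 37:C/A (Tv).
Of the 12 differences, 1 transition and 11 transversions, so the answer is 1.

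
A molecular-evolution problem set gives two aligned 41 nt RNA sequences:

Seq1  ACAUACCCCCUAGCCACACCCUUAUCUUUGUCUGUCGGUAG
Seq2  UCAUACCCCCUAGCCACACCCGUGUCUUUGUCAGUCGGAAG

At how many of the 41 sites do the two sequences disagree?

Differing sites — 1:A/U; 22:U/G; 24:A/G; 33:U/A; 39:U/A.
That gives 5 mismatches out of 41 aligned sites, so the Hamming distance is 5.

5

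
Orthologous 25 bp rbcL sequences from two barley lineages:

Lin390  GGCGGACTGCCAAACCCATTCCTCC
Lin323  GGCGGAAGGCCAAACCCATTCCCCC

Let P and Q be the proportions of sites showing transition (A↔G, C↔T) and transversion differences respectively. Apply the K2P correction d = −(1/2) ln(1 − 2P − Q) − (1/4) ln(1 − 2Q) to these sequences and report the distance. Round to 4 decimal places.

Differing sites — 7:C/A (Tv); 8:T/G (Tv); 23:T/C (Ti).
Of the 3 differences, 1 transition and 2 transversions over 25 sites: P = 1/25 = 0.040000, Q = 2/25 = 0.080000.
d = −0.5·ln(0.840000) − 0.25·ln(0.840000) = −0.5·(-0.174353) − 0.25·(-0.174353) = 0.1308.

0.1308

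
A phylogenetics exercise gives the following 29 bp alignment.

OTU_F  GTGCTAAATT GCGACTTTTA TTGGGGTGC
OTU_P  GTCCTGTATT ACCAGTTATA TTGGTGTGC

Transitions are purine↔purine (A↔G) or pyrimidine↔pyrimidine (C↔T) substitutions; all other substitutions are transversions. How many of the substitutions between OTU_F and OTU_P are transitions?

2

Mismatches occur at site 3 (G/C, transversion), site 6 (A/G, transition), site 7 (A/T, transversion), site 11 (G/A, transition), site 13 (G/C, transversion), site 15 (C/G, transversion), site 18 (T/A, transversion), site 25 (G/T, transversion).
Of the 8 differences, 2 transitions and 6 transversions, so the answer is 2.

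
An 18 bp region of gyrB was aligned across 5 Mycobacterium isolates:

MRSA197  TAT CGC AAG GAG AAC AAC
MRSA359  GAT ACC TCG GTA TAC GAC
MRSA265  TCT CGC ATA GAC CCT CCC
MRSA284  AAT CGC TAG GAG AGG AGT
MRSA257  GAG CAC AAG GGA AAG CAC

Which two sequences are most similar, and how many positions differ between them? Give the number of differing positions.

Pairwise Hamming distances:
  MRSA197 vs MRSA359: 9
  MRSA197 vs MRSA265: 9
  MRSA197 vs MRSA284: 6
  MRSA197 vs MRSA257: 7
  MRSA359 vs MRSA265: 14
  MRSA359 vs MRSA284: 12
  MRSA359 vs MRSA257: 9
  MRSA265 vs MRSA284: 12
  MRSA265 vs MRSA257: 12
  MRSA284 vs MRSA257: 10
The smallest is 6, between MRSA197 and MRSA284.

6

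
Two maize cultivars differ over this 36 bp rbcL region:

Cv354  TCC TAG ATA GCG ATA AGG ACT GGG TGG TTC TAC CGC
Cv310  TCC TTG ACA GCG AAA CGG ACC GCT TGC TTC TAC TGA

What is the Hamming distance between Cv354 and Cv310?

The sequences differ at positions 5 (A/T), 8 (T/C), 14 (T/A), 16 (A/C), 21 (T/C), 23 (G/C), 24 (G/T), 27 (G/C), 34 (C/T), 36 (C/A).
That gives 10 mismatches out of 36 aligned sites, so the Hamming distance is 10.

10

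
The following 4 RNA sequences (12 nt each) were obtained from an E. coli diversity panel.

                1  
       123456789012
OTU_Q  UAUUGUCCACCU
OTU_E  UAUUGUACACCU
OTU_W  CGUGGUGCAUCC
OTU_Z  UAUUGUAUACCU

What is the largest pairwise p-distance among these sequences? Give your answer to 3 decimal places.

0.583

Pairwise Hamming distances:
  OTU_Q vs OTU_E: 1
  OTU_Q vs OTU_W: 6
  OTU_Q vs OTU_Z: 2
  OTU_E vs OTU_W: 6
  OTU_E vs OTU_Z: 1
  OTU_W vs OTU_Z: 7
The largest is 7 mismatches, between OTU_W and OTU_Z; p = 7/12 = 0.583.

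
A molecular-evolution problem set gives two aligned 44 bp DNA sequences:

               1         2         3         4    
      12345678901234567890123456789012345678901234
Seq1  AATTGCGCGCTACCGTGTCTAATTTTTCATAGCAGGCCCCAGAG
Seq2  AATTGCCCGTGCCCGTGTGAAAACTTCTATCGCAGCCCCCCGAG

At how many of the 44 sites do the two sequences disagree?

13

Mismatches occur at site 7 (G→C), site 10 (C→T), site 11 (T→G), site 12 (A→C), site 19 (C→G), site 20 (T→A), site 23 (T→A), site 24 (T→C), site 27 (T→C), site 28 (C→T), site 31 (A→C), site 36 (G→C), site 41 (A→C).
That gives 13 mismatches out of 44 aligned sites, so the Hamming distance is 13.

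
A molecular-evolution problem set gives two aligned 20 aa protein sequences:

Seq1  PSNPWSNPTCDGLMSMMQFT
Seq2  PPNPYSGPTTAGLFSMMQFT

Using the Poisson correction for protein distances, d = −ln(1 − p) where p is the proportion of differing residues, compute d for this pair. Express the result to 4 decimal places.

0.3567

Differing sites — 2:S/P; 5:W/Y; 7:N/G; 10:C/T; 11:D/A; 14:M/F.
p = 6/20 = 0.300000.
d = −ln(1 − 0.300000) = −ln(0.700000) = 0.3567.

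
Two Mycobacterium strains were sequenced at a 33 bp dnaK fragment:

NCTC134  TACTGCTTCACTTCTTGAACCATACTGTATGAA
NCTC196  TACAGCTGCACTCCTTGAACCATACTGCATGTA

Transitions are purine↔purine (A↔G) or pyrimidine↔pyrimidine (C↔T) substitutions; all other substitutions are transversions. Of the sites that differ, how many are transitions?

2

Differing sites — 4:T/A (Tv); 8:T/G (Tv); 13:T/C (Ti); 28:T/C (Ti); 32:A/T (Tv).
Of the 5 differences, 2 transitions and 3 transversions, so the answer is 2.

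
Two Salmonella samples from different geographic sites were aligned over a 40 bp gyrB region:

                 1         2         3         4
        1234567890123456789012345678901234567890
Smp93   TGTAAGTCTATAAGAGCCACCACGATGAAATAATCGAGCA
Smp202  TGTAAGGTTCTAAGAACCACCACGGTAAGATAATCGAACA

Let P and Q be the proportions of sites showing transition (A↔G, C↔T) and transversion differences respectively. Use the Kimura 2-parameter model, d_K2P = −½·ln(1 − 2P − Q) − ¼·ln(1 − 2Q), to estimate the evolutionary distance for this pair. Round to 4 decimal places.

0.2417

The sequences differ at positions 7 (T/G, transversion), 8 (C/T, transition), 10 (A/C, transversion), 16 (G/A, transition), 25 (A/G, transition), 27 (G/A, transition), 29 (A/G, transition), 38 (G/A, transition).
Of the 8 differences, 6 transitions and 2 transversions over 40 sites: P = 6/40 = 0.150000, Q = 2/40 = 0.050000.
d = −0.5·ln(0.650000) − 0.25·ln(0.900000) = −0.5·(-0.430783) − 0.25·(-0.105361) = 0.2417.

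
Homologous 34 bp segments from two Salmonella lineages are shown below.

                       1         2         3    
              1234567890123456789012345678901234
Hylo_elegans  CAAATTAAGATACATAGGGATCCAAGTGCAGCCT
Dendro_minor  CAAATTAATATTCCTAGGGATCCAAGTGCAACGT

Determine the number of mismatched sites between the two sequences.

The sequences differ at positions 9 (G/T), 12 (A/T), 14 (A/C), 31 (G/A), 33 (C/G).
That gives 5 mismatches out of 34 aligned sites, so the Hamming distance is 5.

5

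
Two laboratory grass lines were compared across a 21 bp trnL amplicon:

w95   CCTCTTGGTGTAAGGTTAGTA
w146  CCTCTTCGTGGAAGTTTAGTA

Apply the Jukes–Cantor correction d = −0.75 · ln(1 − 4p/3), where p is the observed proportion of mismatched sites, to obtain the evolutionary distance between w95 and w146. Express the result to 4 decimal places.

0.1585

Mismatches occur at site 7 (G→C), site 11 (T→G), site 15 (G→T).
p = 3/21 = 0.142857.
d = −0.75 · ln(1 − (4/3)·0.142857) = −0.75 · ln(0.809524) = −0.75 · (-0.211309) = 0.1585.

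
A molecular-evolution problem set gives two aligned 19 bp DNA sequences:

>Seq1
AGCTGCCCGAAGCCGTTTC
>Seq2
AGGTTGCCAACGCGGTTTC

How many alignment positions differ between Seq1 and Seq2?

The sequences differ at positions 3 (C/G), 5 (G/T), 6 (C/G), 9 (G/A), 11 (A/C), 14 (C/G).
That gives 6 mismatches out of 19 aligned sites, so the Hamming distance is 6.

6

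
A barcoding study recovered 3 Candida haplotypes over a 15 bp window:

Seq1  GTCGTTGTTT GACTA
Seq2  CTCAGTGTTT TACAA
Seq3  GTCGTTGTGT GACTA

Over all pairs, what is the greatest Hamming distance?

Pairwise Hamming distances:
  Seq1 vs Seq2: 5
  Seq1 vs Seq3: 1
  Seq2 vs Seq3: 6
The largest is 6, between Seq2 and Seq3.

6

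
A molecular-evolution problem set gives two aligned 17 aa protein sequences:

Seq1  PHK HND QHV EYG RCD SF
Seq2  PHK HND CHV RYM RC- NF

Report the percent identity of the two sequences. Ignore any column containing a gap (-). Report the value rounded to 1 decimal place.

75.0%

Excluding the 1 gap column leaves 16 comparable sites.
The sequences differ at positions 7 (Q/C), 10 (E/R), 12 (G/M), 16 (S/N).
12 of the 16 comparable sites match, so the percent identity is 12/16 × 100 = 75.0%.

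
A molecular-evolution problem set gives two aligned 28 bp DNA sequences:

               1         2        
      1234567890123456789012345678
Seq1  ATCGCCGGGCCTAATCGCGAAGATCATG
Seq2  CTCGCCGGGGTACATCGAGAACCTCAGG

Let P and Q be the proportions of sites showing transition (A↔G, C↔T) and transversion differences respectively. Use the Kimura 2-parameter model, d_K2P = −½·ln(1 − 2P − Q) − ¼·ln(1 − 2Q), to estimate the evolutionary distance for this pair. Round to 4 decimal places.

0.4327

Mismatches occur at site 1 (A/C, transversion), site 10 (C/G, transversion), site 11 (C/T, transition), site 12 (T/A, transversion), site 13 (A/C, transversion), site 18 (C/A, transversion), site 22 (G/C, transversion), site 23 (A/C, transversion), site 27 (T/G, transversion).
Of the 9 differences, 1 transition and 8 transversions over 28 sites: P = 1/28 = 0.035714, Q = 8/28 = 0.285714.
d = −0.5·ln(0.642858) − 0.25·ln(0.428572) = −0.5·(-0.441831) − 0.25·(-0.847297) = 0.4327.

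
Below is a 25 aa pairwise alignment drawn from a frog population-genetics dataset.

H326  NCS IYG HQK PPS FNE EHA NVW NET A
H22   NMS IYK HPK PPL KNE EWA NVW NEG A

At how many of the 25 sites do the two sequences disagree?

7

The sequences differ at positions 2 (C/M), 6 (G/K), 8 (Q/P), 12 (S/L), 13 (F/K), 17 (H/W), 24 (T/G).
That gives 7 mismatches out of 25 aligned sites, so the Hamming distance is 7.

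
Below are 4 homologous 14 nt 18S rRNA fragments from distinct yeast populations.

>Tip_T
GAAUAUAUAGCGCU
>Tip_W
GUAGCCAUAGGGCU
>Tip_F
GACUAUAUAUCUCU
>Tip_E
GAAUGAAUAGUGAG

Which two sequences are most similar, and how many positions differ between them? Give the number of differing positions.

Pairwise Hamming distances:
  Tip_T vs Tip_W: 5
  Tip_T vs Tip_F: 3
  Tip_T vs Tip_E: 5
  Tip_W vs Tip_F: 8
  Tip_W vs Tip_E: 7
  Tip_F vs Tip_E: 8
The smallest is 3, between Tip_T and Tip_F.

3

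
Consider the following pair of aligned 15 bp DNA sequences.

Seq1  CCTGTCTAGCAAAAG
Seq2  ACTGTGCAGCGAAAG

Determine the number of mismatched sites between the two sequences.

Differing sites — 1:C/A; 6:C/G; 7:T/C; 11:A/G.
That gives 4 mismatches out of 15 aligned sites, so the Hamming distance is 4.

4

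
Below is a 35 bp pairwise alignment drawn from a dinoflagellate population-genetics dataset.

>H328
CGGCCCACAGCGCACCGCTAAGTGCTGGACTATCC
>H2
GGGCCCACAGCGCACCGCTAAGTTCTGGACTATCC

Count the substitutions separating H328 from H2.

2

The sequences differ at positions 1 (C/G), 24 (G/T).
That gives 2 mismatches out of 35 aligned sites, so the Hamming distance is 2.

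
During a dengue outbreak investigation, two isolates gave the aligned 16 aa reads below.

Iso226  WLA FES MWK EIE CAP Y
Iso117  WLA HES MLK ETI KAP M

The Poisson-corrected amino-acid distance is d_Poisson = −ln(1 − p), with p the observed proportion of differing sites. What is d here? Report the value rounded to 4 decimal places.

The sequences differ at positions 4 (F/H), 8 (W/L), 11 (I/T), 12 (E/I), 13 (C/K), 16 (Y/M).
p = 6/16 = 0.375000.
d = −ln(1 − 0.375000) = −ln(0.625000) = 0.4700.

0.4700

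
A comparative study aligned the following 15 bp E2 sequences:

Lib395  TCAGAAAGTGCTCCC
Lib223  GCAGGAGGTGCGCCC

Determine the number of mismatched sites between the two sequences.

Mismatches occur at site 1 (T/G), site 5 (A/G), site 7 (A/G), site 12 (T/G).
That gives 4 mismatches out of 15 aligned sites, so the Hamming distance is 4.

4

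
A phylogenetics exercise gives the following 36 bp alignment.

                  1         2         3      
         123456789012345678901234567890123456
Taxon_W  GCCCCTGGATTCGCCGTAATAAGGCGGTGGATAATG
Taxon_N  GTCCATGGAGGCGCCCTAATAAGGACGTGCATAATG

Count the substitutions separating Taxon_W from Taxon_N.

The sequences differ at positions 2 (C/T), 5 (C/A), 10 (T/G), 11 (T/G), 16 (G/C), 25 (C/A), 26 (G/C), 30 (G/C).
That gives 8 mismatches out of 36 aligned sites, so the Hamming distance is 8.

8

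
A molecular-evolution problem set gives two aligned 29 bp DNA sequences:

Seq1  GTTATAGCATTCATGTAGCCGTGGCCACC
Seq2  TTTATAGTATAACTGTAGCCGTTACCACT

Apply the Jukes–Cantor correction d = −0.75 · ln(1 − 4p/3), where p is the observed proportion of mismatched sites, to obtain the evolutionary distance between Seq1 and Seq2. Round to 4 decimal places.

Mismatches occur at site 1 (G/T), site 8 (C/T), site 11 (T/A), site 12 (C/A), site 13 (A/C), site 23 (G/T), site 24 (G/A), site 29 (C/T).
p = 8/29 = 0.275862.
d = −0.75 · ln(1 − (4/3)·0.275862) = −0.75 · ln(0.632184) = −0.75 · (-0.458575) = 0.3439.

0.3439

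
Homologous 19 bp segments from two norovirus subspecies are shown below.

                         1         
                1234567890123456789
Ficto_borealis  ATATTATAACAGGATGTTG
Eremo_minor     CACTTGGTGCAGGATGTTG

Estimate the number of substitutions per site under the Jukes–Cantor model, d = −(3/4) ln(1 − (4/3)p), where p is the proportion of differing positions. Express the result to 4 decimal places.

0.5068

Differing sites — 1:A/C; 2:T/A; 3:A/C; 6:A/G; 7:T/G; 8:A/T; 9:A/G.
p = 7/19 = 0.368421.
d = −0.75 · ln(1 − (4/3)·0.368421) = −0.75 · ln(0.508772) = −0.75 · (-0.675755) = 0.5068.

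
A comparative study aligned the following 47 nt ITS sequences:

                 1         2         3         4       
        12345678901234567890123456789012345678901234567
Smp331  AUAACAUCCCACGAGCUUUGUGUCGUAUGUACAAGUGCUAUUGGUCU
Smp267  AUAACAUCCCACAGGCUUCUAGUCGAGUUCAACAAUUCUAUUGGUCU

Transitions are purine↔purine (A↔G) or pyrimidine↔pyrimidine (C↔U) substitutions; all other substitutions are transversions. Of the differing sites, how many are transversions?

7

Differing sites — 13:G/A (Ti); 14:A/G (Ti); 19:U/C (Ti); 20:G/U (Tv); 21:U/A (Tv); 26:U/A (Tv); 27:A/G (Ti); 29:G/U (Tv); 30:U/C (Ti); 32:C/A (Tv); 33:A/C (Tv); 35:G/A (Ti); 37:G/U (Tv).
Of the 13 differences, 6 transitions and 7 transversions, so the answer is 7.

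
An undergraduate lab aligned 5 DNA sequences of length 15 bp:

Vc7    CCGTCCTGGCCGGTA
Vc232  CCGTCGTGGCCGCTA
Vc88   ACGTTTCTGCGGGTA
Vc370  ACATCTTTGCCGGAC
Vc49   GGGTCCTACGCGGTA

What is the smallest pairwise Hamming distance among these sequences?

Pairwise Hamming distances:
  Vc7 vs Vc232: 2
  Vc7 vs Vc88: 6
  Vc7 vs Vc370: 6
  Vc7 vs Vc49: 5
  Vc232 vs Vc88: 7
  Vc232 vs Vc370: 7
  Vc232 vs Vc49: 7
  Vc88 vs Vc370: 6
  Vc88 vs Vc49: 9
  Vc370 vs Vc49: 9
The smallest is 2, between Vc7 and Vc232.

2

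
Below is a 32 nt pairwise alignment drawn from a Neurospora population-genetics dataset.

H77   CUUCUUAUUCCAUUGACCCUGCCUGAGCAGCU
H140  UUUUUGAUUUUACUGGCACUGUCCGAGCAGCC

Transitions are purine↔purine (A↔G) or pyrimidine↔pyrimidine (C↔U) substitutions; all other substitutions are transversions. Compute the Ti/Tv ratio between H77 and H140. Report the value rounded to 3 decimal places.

4.500

The sequences differ at positions 1 (C/U, transition), 4 (C/U, transition), 6 (U/G, transversion), 10 (C/U, transition), 11 (C/U, transition), 13 (U/C, transition), 16 (A/G, transition), 18 (C/A, transversion), 22 (C/U, transition), 24 (U/C, transition), 32 (U/C, transition).
Of the 11 differences, 9 transitions and 2 transversions, so Ti/Tv = 9/2 = 4.500.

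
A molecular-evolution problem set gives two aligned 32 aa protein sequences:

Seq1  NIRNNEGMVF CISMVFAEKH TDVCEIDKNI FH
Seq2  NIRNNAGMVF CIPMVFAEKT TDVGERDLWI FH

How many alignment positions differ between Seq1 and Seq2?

7

Differing sites — 6:E/A; 13:S/P; 20:H/T; 24:C/G; 26:I/R; 28:K/L; 29:N/W.
That gives 7 mismatches out of 32 aligned sites, so the Hamming distance is 7.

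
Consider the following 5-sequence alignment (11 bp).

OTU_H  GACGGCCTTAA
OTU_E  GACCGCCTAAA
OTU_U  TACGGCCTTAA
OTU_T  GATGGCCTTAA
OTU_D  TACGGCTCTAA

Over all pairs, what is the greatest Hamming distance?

Pairwise Hamming distances:
  OTU_H vs OTU_E: 2
  OTU_H vs OTU_U: 1
  OTU_H vs OTU_T: 1
  OTU_H vs OTU_D: 3
  OTU_E vs OTU_U: 3
  OTU_E vs OTU_T: 3
  OTU_E vs OTU_D: 5
  OTU_U vs OTU_T: 2
  OTU_U vs OTU_D: 2
  OTU_T vs OTU_D: 4
The largest is 5, between OTU_E and OTU_D.

5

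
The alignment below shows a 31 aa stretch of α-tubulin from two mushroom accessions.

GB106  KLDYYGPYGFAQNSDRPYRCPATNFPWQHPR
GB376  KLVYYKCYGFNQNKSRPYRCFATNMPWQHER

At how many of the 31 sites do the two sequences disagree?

The sequences differ at positions 3 (D/V), 6 (G/K), 7 (P/C), 11 (A/N), 14 (S/K), 15 (D/S), 21 (P/F), 25 (F/M), 30 (P/E).
That gives 9 mismatches out of 31 aligned sites, so the Hamming distance is 9.

9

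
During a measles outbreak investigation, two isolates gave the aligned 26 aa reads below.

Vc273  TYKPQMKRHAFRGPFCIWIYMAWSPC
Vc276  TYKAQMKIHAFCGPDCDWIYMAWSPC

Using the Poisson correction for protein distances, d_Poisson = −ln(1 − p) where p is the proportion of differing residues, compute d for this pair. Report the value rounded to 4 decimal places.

The sequences differ at positions 4 (P/A), 8 (R/I), 12 (R/C), 15 (F/D), 17 (I/D).
p = 5/26 = 0.192308.
d = −ln(1 − 0.192308) = −ln(0.807692) = 0.2136.

0.2136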